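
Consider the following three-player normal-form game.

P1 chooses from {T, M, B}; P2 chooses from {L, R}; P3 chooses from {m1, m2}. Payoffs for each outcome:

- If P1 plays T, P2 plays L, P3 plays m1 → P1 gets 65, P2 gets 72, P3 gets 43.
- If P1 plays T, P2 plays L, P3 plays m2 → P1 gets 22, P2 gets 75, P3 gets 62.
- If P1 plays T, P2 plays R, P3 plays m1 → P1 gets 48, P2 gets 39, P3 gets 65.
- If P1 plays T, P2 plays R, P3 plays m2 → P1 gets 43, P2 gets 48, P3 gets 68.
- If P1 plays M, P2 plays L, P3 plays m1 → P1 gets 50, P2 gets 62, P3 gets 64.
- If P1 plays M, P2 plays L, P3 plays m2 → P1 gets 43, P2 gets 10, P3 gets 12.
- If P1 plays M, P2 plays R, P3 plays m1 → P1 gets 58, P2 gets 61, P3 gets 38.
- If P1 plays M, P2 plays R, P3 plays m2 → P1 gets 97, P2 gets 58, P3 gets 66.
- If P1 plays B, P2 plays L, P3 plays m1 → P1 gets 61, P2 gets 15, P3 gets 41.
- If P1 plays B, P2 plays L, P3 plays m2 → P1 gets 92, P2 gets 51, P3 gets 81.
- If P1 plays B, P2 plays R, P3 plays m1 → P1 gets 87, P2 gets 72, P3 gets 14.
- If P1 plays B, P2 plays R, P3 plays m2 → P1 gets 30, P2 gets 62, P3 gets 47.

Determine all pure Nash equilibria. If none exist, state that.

Mark each player's best response to every combination of opponents' strategies; a profile where every player is best-responding is a pure Nash equilibrium.
P1 against (L, m1): payoffs 65, 50, 61 → best response T.
P1 against (L, m2): payoffs 22, 43, 92 → best response B.
P1 against (R, m1): payoffs 48, 58, 87 → best response B.
P1 against (R, m2): payoffs 43, 97, 30 → best response M.
P2 against (T, m1): payoffs 72, 39 → best response L.
P2 against (T, m2): payoffs 75, 48 → best response L.
P2 against (M, m1): payoffs 62, 61 → best response L.
P2 against (M, m2): payoffs 10, 58 → best response R.
P2 against (B, m1): payoffs 15, 72 → best response R.
P2 against (B, m2): payoffs 51, 62 → best response R.
P3 against (T, L): payoffs 43, 62 → best response m2.
P3 against (T, R): payoffs 65, 68 → best response m2.
P3 against (M, L): payoffs 64, 12 → best response m1.
P3 against (M, R): payoffs 38, 66 → best response m2.
P3 against (B, L): payoffs 41, 81 → best response m2.
P3 against (B, R): payoffs 14, 47 → best response m2.
Mutual best responses: (M, R, m2).

(M, R, m2)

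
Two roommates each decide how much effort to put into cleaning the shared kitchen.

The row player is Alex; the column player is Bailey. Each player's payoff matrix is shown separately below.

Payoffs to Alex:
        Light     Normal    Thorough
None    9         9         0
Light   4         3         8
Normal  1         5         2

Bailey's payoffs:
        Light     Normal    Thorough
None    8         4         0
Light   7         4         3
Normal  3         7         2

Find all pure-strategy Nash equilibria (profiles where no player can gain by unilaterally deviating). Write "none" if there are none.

(None, Light): Alex gets 9, best alternative 4; Bailey gets 8, best alternative 4. No profitable deviation — NE.
(None, Normal): Bailey can switch to Light (4 → 8). Not NE.
(None, Thorough): Alex can switch to Light (0 → 8). Not NE.
(Light, Light): Alex can switch to None (4 → 9). Not NE.
(Light, Normal): Alex can switch to None (3 → 9). Not NE.
(Light, Thorough): Bailey can switch to Light (3 → 7). Not NE.
(Normal, Light): Alex can switch to None (1 → 9). Not NE.
(Normal, Normal): Alex can switch to None (5 → 9). Not NE.
(Normal, Thorough): Alex can switch to Light (2 → 8). Not NE.

(None, Light)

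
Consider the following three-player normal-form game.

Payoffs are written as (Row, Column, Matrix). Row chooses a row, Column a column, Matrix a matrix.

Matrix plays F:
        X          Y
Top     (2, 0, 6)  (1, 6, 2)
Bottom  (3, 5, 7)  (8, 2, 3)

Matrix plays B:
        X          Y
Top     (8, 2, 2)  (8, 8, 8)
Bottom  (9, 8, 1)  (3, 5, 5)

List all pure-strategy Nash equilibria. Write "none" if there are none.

The pure Nash equilibria are (Top, Y, B); (Bottom, X, F).

Row against (X, F): payoffs 2, 3 → best response Bottom.
Row against (X, B): payoffs 8, 9 → best response Bottom.
Row against (Y, F): payoffs 1, 8 → best response Bottom.
Row against (Y, B): payoffs 8, 3 → best response Top.
Column against (Top, F): payoffs 0, 6 → best response Y.
Column against (Top, B): payoffs 2, 8 → best response Y.
Column against (Bottom, F): payoffs 5, 2 → best response X.
Column against (Bottom, B): payoffs 8, 5 → best response X.
Matrix against (Top, X): payoffs 6, 2 → best response F.
Matrix against (Top, Y): payoffs 2, 8 → best response B.
Matrix against (Bottom, X): payoffs 7, 1 → best response F.
Matrix against (Bottom, Y): payoffs 3, 5 → best response B.
Mutual best responses: (Top, Y, B); (Bottom, X, F).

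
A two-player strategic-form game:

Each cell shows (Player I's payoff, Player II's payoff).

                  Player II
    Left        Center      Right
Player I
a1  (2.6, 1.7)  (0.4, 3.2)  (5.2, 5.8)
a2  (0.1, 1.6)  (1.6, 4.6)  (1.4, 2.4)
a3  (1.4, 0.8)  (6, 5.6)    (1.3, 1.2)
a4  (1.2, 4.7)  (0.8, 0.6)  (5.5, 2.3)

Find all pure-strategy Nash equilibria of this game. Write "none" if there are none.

(a3, Center)

Player I against Left: payoffs 2.6, 0.1, 1.4, 1.2 → best response a1.
Player I against Center: payoffs 0.4, 1.6, 6, 0.8 → best response a3.
Player I against Right: payoffs 5.2, 1.4, 1.3, 5.5 → best response a4.
Player II against a1: payoffs 1.7, 3.2, 5.8 → best response Right.
Player II against a2: payoffs 1.6, 4.6, 2.4 → best response Center.
Player II against a3: payoffs 0.8, 5.6, 1.2 → best response Center.
Player II against a4: payoffs 4.7, 0.6, 2.3 → best response Left.
Mutual best responses: (a3, Center).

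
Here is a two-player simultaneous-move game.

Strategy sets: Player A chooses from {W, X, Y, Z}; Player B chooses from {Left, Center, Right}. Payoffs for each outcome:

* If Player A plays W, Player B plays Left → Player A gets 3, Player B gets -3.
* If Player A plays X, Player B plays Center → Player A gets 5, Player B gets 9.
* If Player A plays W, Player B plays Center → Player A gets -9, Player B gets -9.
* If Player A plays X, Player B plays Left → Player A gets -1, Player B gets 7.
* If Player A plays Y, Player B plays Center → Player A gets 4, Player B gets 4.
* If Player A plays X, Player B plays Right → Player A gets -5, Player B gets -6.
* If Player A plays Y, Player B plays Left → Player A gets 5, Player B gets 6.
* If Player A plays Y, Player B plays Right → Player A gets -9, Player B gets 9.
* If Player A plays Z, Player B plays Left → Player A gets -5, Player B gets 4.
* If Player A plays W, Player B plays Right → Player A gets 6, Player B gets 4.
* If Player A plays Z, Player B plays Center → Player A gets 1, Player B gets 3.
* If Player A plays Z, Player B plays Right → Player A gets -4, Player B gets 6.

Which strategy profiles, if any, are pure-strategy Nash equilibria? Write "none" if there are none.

Player A against Left: payoffs 3, -1, 5, -5 → best response Y.
Player A against Center: payoffs -9, 5, 4, 1 → best response X.
Player A against Right: payoffs 6, -5, -9, -4 → best response W.
Player B against W: payoffs -3, -9, 4 → best response Right.
Player B against X: payoffs 7, 9, -6 → best response Center.
Player B against Y: payoffs 6, 4, 9 → best response Right.
Player B against Z: payoffs 4, 3, 6 → best response Right.
Mutual best responses: (W, Right); (X, Center).

(W, Right) and (X, Center)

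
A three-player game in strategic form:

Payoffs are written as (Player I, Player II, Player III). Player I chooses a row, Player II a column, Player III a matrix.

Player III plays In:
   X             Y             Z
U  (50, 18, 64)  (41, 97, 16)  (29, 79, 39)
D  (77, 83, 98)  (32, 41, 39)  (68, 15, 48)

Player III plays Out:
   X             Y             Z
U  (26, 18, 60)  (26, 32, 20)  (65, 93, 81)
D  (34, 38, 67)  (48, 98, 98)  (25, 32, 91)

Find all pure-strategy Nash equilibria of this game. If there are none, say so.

(U, X, In): Player I can switch to D (50 → 77). Not NE.
(U, X, Out): Player I can switch to D (26 → 34). Not NE.
(U, Y, In): Player III can switch to Out (16 → 20). Not NE.
(U, Y, Out): Player I can switch to D (26 → 48). Not NE.
(U, Z, In): Player I can switch to D (29 → 68). Not NE.
(U, Z, Out): Player I gets 65, best alternative 25; Player II gets 93, best alternative 32; Player III gets 81, best alternative 39. No profitable deviation — NE.
(D, X, In): Player I gets 77, best alternative 50; Player II gets 83, best alternative 41; Player III gets 98, best alternative 67. No profitable deviation — NE.
(D, X, Out): Player II can switch to Y (38 → 98). Not NE.
(D, Y, Out): Player I gets 48, best alternative 26; Player II gets 98, best alternative 38; Player III gets 98, best alternative 39. No profitable deviation — NE.
(The remaining 3 profiles each have a profitable deviation by the same check.)

The pure Nash equilibria are (U, Z, Out); (D, X, In); (D, Y, Out).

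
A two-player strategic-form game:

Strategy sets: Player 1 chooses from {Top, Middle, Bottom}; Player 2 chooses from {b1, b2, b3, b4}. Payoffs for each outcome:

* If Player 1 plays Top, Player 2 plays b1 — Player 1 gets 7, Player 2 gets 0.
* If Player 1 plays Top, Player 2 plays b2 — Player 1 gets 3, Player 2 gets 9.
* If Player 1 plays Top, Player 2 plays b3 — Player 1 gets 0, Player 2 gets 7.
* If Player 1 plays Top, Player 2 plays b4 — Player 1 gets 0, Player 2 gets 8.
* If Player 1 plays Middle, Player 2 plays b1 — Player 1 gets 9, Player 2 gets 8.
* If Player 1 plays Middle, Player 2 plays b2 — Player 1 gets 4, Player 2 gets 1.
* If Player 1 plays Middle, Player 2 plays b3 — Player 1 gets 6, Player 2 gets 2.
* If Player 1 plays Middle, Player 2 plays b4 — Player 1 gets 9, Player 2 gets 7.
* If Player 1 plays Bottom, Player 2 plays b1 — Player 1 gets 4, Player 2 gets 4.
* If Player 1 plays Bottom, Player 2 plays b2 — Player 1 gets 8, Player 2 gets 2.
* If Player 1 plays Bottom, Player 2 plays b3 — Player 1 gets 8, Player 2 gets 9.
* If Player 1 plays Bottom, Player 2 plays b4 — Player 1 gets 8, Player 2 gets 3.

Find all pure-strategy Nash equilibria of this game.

(Middle, b1); (Bottom, b3)

(Top, b1): Player 1 can switch to Middle (7 → 9). Not NE.
(Top, b2): Player 1 can switch to Middle (3 → 4). Not NE.
(Top, b3): Player 1 can switch to Middle (0 → 6). Not NE.
(Top, b4): Player 1 can switch to Middle (0 → 9). Not NE.
(Middle, b1): Player 1 gets 9, best alternative 7; Player 2 gets 8, best alternative 7. No profitable deviation — NE.
(Middle, b2): Player 1 can switch to Bottom (4 → 8). Not NE.
(Middle, b3): Player 1 can switch to Bottom (6 → 8). Not NE.
(Middle, b4): Player 2 can switch to b1 (7 → 8). Not NE.
(Bottom, b1): Player 1 can switch to Top (4 → 7). Not NE.
(Bottom, b3): Player 1 gets 8, best alternative 6; Player 2 gets 9, best alternative 4. No profitable deviation — NE.
(The remaining 2 profiles each have a profitable deviation by the same check.)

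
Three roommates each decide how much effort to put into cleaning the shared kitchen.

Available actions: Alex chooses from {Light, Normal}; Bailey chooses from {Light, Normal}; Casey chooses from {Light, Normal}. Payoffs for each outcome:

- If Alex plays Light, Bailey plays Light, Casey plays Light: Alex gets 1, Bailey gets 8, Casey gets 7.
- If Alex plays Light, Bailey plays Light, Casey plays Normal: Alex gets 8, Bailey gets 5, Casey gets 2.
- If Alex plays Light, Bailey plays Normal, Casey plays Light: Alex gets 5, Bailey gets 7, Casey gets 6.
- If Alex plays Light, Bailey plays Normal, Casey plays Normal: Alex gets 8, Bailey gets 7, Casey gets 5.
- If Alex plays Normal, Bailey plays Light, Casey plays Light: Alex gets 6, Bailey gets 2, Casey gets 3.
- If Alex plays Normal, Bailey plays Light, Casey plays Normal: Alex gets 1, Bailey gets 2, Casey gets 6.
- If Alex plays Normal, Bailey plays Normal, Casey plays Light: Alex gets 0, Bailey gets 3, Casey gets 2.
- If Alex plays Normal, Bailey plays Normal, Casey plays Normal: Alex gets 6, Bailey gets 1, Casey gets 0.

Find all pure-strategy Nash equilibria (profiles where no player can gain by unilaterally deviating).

Alex against (Light, Light): payoffs 1, 6 → best response Normal.
Alex against (Light, Normal): payoffs 8, 1 → best response Light.
Alex against (Normal, Light): payoffs 5, 0 → best response Light.
Alex against (Normal, Normal): payoffs 8, 6 → best response Light.
Bailey against (Light, Light): payoffs 8, 7 → best response Light.
Bailey against (Light, Normal): payoffs 5, 7 → best response Normal.
Bailey against (Normal, Light): payoffs 2, 3 → best response Normal.
Bailey against (Normal, Normal): payoffs 2, 1 → best response Light.
Casey against (Light, Light): payoffs 7, 2 → best response Light.
Casey against (Light, Normal): payoffs 6, 5 → best response Light.
Casey against (Normal, Light): payoffs 3, 6 → best response Normal.
Casey against (Normal, Normal): payoffs 2, 0 → best response Light.
No profile is a mutual best response for all players.

This game has no pure Nash equilibrium.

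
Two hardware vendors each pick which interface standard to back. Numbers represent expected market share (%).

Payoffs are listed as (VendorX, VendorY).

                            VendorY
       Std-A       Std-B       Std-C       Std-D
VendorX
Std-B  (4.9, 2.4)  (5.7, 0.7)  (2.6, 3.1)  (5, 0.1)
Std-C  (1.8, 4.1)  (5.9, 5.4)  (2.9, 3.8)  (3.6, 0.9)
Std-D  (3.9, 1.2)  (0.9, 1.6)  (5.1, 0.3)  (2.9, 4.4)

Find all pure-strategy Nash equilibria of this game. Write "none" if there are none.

Pure NE: (Std-C, Std-B)

VendorX against Std-A: payoffs 4.9, 1.8, 3.9 → best response Std-B.
VendorX against Std-B: payoffs 5.7, 5.9, 0.9 → best response Std-C.
VendorX against Std-C: payoffs 2.6, 2.9, 5.1 → best response Std-D.
VendorX against Std-D: payoffs 5, 3.6, 2.9 → best response Std-B.
VendorY against Std-B: payoffs 2.4, 0.7, 3.1, 0.1 → best response Std-C.
VendorY against Std-C: payoffs 4.1, 5.4, 3.8, 0.9 → best response Std-B.
VendorY against Std-D: payoffs 1.2, 1.6, 0.3, 4.4 → best response Std-D.
Mutual best responses: (Std-C, Std-B).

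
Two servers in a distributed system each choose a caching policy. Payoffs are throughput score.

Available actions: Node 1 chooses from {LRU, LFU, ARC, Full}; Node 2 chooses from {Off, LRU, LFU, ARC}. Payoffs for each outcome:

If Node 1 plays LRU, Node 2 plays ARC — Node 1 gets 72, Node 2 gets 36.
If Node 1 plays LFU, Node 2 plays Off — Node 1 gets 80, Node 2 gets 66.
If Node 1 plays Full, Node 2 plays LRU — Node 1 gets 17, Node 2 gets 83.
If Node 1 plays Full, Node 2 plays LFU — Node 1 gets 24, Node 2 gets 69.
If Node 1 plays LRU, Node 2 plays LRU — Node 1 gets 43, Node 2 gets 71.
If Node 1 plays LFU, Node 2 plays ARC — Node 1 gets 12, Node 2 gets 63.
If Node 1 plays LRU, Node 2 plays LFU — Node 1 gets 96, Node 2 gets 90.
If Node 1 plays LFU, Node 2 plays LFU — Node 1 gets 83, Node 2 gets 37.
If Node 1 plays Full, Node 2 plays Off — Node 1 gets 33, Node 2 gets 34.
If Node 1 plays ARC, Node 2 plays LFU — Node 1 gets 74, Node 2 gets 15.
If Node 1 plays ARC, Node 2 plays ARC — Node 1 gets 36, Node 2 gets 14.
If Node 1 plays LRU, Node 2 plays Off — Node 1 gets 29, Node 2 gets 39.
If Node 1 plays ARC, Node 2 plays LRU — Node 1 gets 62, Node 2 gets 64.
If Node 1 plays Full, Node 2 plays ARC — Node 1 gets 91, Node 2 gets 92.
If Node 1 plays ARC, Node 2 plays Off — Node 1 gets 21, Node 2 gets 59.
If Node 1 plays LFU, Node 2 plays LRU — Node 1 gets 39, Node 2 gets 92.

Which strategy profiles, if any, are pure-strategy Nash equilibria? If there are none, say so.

Node 1 against Off: payoffs 29, 80, 21, 33 → best response LFU.
Node 1 against LRU: payoffs 43, 39, 62, 17 → best response ARC.
Node 1 against LFU: payoffs 96, 83, 74, 24 → best response LRU.
Node 1 against ARC: payoffs 72, 12, 36, 91 → best response Full.
Node 2 against LRU: payoffs 39, 71, 90, 36 → best response LFU.
Node 2 against LFU: payoffs 66, 92, 37, 63 → best response LRU.
Node 2 against ARC: payoffs 59, 64, 15, 14 → best response LRU.
Node 2 against Full: payoffs 34, 83, 69, 92 → best response ARC.
Mutual best responses: (LRU, LFU); (ARC, LRU); (Full, ARC).

The pure Nash equilibria are (LRU, LFU), (ARC, LRU), (Full, ARC).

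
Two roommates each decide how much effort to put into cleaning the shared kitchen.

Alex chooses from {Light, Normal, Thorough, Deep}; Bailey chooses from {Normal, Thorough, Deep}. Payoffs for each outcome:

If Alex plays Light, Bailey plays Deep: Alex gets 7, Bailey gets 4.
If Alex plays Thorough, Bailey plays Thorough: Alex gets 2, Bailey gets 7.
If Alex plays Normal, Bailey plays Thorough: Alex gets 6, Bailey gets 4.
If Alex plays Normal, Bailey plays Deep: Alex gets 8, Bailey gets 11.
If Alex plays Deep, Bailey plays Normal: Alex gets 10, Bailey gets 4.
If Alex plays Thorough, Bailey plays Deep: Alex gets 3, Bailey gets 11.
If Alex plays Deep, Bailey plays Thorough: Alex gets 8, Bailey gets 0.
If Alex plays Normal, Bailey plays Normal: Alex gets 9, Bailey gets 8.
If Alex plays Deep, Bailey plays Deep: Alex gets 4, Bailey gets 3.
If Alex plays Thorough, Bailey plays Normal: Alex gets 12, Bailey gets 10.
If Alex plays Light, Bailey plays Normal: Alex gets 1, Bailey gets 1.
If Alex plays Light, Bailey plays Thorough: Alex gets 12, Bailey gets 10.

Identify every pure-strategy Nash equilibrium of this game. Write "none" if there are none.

Alex against Normal: payoffs 1, 9, 12, 10 → best response Thorough.
Alex against Thorough: payoffs 12, 6, 2, 8 → best response Light.
Alex against Deep: payoffs 7, 8, 3, 4 → best response Normal.
Bailey against Light: payoffs 1, 10, 4 → best response Thorough.
Bailey against Normal: payoffs 8, 4, 11 → best response Deep.
Bailey against Thorough: payoffs 10, 7, 11 → best response Deep.
Bailey against Deep: payoffs 4, 0, 3 → best response Normal.
Mutual best responses: (Light, Thorough); (Normal, Deep).

Pure-strategy Nash equilibria: (Light, Thorough); (Normal, Deep)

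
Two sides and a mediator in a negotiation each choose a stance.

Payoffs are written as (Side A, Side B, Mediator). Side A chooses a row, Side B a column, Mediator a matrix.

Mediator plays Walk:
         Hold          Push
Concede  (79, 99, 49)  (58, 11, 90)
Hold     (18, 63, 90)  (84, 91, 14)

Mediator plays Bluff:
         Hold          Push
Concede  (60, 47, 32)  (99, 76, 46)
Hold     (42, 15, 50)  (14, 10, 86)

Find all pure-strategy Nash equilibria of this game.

(Concede, Hold, Walk): Side A gets 79, best alternative 18; Side B gets 99, best alternative 11; Mediator gets 49, best alternative 32. No profitable deviation — NE.
(Concede, Hold, Bluff): Side B can switch to Push (47 → 76). Not NE.
(Concede, Push, Walk): Side A can switch to Hold (58 → 84). Not NE.
(Concede, Push, Bluff): Mediator can switch to Walk (46 → 90). Not NE.
(Hold, Hold, Walk): Side A can switch to Concede (18 → 79). Not NE.
(Hold, Hold, Bluff): Side A can switch to Concede (42 → 60). Not NE.
(Hold, Push, Walk): Mediator can switch to Bluff (14 → 86). Not NE.
(Hold, Push, Bluff): Side A can switch to Concede (14 → 99). Not NE.

Pure NE: (Concede, Hold, Walk)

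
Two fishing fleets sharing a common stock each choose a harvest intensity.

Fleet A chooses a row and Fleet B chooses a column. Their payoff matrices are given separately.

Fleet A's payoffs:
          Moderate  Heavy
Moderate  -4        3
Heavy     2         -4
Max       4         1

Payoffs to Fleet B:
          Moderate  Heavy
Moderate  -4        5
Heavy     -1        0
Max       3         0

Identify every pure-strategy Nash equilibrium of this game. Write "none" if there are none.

The pure Nash equilibria are (Moderate, Heavy) and (Max, Moderate).

For each player, find the best response to each opponent profile; mutual best responses are the pure NE.
Fleet A against Moderate: payoffs -4, 2, 4 → best response Max.
Fleet A against Heavy: payoffs 3, -4, 1 → best response Moderate.
Fleet B against Moderate: payoffs -4, 5 → best response Heavy.
Fleet B against Heavy: payoffs -1, 0 → best response Heavy.
Fleet B against Max: payoffs 3, 0 → best response Moderate.
Mutual best responses: (Moderate, Heavy); (Max, Moderate).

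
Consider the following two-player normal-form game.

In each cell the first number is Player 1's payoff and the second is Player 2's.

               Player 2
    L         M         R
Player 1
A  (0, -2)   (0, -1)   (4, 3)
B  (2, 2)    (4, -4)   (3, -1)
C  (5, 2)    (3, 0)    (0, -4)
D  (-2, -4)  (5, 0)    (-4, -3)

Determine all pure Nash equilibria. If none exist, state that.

The pure Nash equilibria are (A, R) and (C, L) and (D, M).

(A, L): Player 1 can switch to B (0 → 2). Not NE.
(A, M): Player 1 can switch to B (0 → 4). Not NE.
(A, R): Player 1 gets 4, best alternative 3; Player 2 gets 3, best alternative -1. No profitable deviation — NE.
(B, L): Player 1 can switch to C (2 → 5). Not NE.
(B, M): Player 1 can switch to D (4 → 5). Not NE.
(B, R): Player 1 can switch to A (3 → 4). Not NE.
(C, L): Player 1 gets 5, best alternative 2; Player 2 gets 2, best alternative 0. No profitable deviation — NE.
(C, M): Player 1 can switch to B (3 → 4). Not NE.
(C, R): Player 1 can switch to A (0 → 4). Not NE.
(D, L): Player 1 can switch to A (-2 → 0). Not NE.
(D, M): Player 1 gets 5, best alternative 4; Player 2 gets 0, best alternative -3. No profitable deviation — NE.
(D, R): Player 1 can switch to A (-4 → 4). Not NE.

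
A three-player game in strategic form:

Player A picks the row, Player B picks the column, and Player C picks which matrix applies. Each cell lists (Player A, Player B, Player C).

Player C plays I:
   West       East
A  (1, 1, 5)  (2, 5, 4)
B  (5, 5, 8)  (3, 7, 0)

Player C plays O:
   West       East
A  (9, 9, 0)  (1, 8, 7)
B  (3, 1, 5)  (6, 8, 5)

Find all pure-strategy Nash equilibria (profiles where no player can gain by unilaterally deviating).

(A, West, I): Player A can switch to B (1 → 5). Not NE.
(A, West, O): Player C can switch to I (0 → 5). Not NE.
(A, East, I): Player A can switch to B (2 → 3). Not NE.
(A, East, O): Player A can switch to B (1 → 6). Not NE.
(B, West, I): Player B can switch to East (5 → 7). Not NE.
(B, West, O): Player A can switch to A (3 → 9). Not NE.
(B, East, I): Player C can switch to O (0 → 5). Not NE.
(B, East, O): Player A gets 6, best alternative 1; Player B gets 8, best alternative 1; Player C gets 5, best alternative 0. No profitable deviation — NE.

The unique pure-strategy Nash equilibrium is (B, East, O).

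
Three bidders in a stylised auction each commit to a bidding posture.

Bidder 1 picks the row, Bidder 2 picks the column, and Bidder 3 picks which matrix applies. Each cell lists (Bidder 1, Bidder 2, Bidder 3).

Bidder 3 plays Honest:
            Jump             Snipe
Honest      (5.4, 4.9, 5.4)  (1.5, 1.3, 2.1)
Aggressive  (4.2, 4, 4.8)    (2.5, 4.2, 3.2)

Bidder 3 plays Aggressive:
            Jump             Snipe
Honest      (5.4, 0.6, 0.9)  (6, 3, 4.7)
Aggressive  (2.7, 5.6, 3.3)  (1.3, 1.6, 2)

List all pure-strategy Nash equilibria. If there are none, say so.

Bidder 1 against (Jump, Honest): payoffs 5.4, 4.2 → best response Honest.
Bidder 1 against (Jump, Aggressive): payoffs 5.4, 2.7 → best response Honest.
Bidder 1 against (Snipe, Honest): payoffs 1.5, 2.5 → best response Aggressive.
Bidder 1 against (Snipe, Aggressive): payoffs 6, 1.3 → best response Honest.
Bidder 2 against (Honest, Honest): payoffs 4.9, 1.3 → best response Jump.
Bidder 2 against (Honest, Aggressive): payoffs 0.6, 3 → best response Snipe.
Bidder 2 against (Aggressive, Honest): payoffs 4, 4.2 → best response Snipe.
Bidder 2 against (Aggressive, Aggressive): payoffs 5.6, 1.6 → best response Jump.
Bidder 3 against (Honest, Jump): payoffs 5.4, 0.9 → best response Honest.
Bidder 3 against (Honest, Snipe): payoffs 2.1, 4.7 → best response Aggressive.
Bidder 3 against (Aggressive, Jump): payoffs 4.8, 3.3 → best response Honest.
Bidder 3 against (Aggressive, Snipe): payoffs 3.2, 2 → best response Honest.
Mutual best responses: (Honest, Jump, Honest); (Honest, Snipe, Aggressive); (Aggressive, Snipe, Honest).

Pure-strategy Nash equilibria: (Honest, Jump, Honest); (Honest, Snipe, Aggressive); (Aggressive, Snipe, Honest)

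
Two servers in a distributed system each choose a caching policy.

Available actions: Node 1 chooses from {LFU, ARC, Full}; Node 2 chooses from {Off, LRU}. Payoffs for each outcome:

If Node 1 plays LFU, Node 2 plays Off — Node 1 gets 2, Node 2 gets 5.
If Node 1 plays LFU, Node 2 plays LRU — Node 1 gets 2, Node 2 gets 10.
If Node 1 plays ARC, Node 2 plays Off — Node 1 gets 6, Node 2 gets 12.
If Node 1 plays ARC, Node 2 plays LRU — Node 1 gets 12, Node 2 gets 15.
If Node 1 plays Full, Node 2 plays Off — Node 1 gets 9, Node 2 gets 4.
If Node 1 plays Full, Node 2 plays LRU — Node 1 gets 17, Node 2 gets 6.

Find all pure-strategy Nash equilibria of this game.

(Full, LRU)

Node 1 against Off: payoffs 2, 6, 9 → best response Full.
Node 1 against LRU: payoffs 2, 12, 17 → best response Full.
Node 2 against LFU: payoffs 5, 10 → best response LRU.
Node 2 against ARC: payoffs 12, 15 → best response LRU.
Node 2 against Full: payoffs 4, 6 → best response LRU.
Mutual best responses: (Full, LRU).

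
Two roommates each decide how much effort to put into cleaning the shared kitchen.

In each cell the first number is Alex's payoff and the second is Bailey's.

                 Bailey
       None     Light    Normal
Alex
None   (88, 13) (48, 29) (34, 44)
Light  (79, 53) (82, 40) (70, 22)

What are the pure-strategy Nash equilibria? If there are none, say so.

Mark each player's best response to every combination of opponents' strategies; a profile where every player is best-responding is a pure Nash equilibrium.
Alex against None: payoffs 88, 79 → best response None.
Alex against Light: payoffs 48, 82 → best response Light.
Alex against Normal: payoffs 34, 70 → best response Light.
Bailey against None: payoffs 13, 29, 44 → best response Normal.
Bailey against Light: payoffs 53, 40, 22 → best response None.
No profile is a mutual best response for all players.

This game has no pure Nash equilibrium.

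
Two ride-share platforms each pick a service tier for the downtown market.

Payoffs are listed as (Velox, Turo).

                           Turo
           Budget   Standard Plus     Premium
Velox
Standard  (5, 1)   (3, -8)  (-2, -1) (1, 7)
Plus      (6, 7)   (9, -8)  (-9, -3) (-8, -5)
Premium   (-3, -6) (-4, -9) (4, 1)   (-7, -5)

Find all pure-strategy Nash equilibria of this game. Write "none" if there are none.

(Standard, Premium), (Plus, Budget), (Premium, Plus)

Velox against Budget: payoffs 5, 6, -3 → best response Plus.
Velox against Standard: payoffs 3, 9, -4 → best response Plus.
Velox against Plus: payoffs -2, -9, 4 → best response Premium.
Velox against Premium: payoffs 1, -8, -7 → best response Standard.
Turo against Standard: payoffs 1, -8, -1, 7 → best response Premium.
Turo against Plus: payoffs 7, -8, -3, -5 → best response Budget.
Turo against Premium: payoffs -6, -9, 1, -5 → best response Plus.
Mutual best responses: (Standard, Premium); (Plus, Budget); (Premium, Plus).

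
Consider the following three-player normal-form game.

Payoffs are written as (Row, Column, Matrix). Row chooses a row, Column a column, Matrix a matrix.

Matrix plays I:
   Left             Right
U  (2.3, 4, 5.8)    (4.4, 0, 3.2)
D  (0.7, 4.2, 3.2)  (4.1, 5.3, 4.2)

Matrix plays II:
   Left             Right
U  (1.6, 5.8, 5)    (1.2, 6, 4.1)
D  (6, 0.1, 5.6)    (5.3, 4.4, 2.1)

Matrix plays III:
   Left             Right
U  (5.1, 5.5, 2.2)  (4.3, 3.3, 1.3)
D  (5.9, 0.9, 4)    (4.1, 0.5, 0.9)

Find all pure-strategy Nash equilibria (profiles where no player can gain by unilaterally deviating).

Pure NE: (U, Left, I)

Row against (Left, I): payoffs 2.3, 0.7 → best response U.
Row against (Left, II): payoffs 1.6, 6 → best response D.
Row against (Left, III): payoffs 5.1, 5.9 → best response D.
Row against (Right, I): payoffs 4.4, 4.1 → best response U.
Row against (Right, II): payoffs 1.2, 5.3 → best response D.
Row against (Right, III): payoffs 4.3, 4.1 → best response U.
Column against (U, I): payoffs 4, 0 → best response Left.
Column against (U, II): payoffs 5.8, 6 → best response Right.
Column against (U, III): payoffs 5.5, 3.3 → best response Left.
Column against (D, I): payoffs 4.2, 5.3 → best response Right.
Column against (D, II): payoffs 0.1, 4.4 → best response Right.
Column against (D, III): payoffs 0.9, 0.5 → best response Left.
Matrix against (U, Left): payoffs 5.8, 5, 2.2 → best response I.
Matrix against (U, Right): payoffs 3.2, 4.1, 1.3 → best response II.
Matrix against (D, Left): payoffs 3.2, 5.6, 4 → best response II.
Matrix against (D, Right): payoffs 4.2, 2.1, 0.9 → best response I.
Mutual best responses: (U, Left, I).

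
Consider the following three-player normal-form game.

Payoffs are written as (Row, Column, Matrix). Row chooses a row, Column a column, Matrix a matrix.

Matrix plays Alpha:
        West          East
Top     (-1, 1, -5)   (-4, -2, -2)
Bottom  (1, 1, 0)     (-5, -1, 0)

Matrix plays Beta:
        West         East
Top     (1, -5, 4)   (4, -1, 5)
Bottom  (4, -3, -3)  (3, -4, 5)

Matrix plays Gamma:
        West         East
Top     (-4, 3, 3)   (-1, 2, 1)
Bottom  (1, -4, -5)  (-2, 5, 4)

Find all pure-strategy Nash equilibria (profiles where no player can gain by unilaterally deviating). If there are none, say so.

For each player, find the best response to each opponent profile; mutual best responses are the pure NE.
Row against (West, Alpha): payoffs -1, 1 → best response Bottom.
Row against (West, Beta): payoffs 1, 4 → best response Bottom.
Row against (West, Gamma): payoffs -4, 1 → best response Bottom.
Row against (East, Alpha): payoffs -4, -5 → best response Top.
Row against (East, Beta): payoffs 4, 3 → best response Top.
Row against (East, Gamma): payoffs -1, -2 → best response Top.
Column against (Top, Alpha): payoffs 1, -2 → best response West.
Column against (Top, Beta): payoffs -5, -1 → best response East.
Column against (Top, Gamma): payoffs 3, 2 → best response West.
Column against (Bottom, Alpha): payoffs 1, -1 → best response West.
Column against (Bottom, Beta): payoffs -3, -4 → best response West.
Column against (Bottom, Gamma): payoffs -4, 5 → best response East.
Matrix against (Top, West): payoffs -5, 4, 3 → best response Beta.
Matrix against (Top, East): payoffs -2, 5, 1 → best response Beta.
Matrix against (Bottom, West): payoffs 0, -3, -5 → best response Alpha.
Matrix against (Bottom, East): payoffs 0, 5, 4 → best response Beta.
Mutual best responses: (Top, East, Beta); (Bottom, West, Alpha).

Pure-strategy Nash equilibria: (Top, East, Beta), (Bottom, West, Alpha)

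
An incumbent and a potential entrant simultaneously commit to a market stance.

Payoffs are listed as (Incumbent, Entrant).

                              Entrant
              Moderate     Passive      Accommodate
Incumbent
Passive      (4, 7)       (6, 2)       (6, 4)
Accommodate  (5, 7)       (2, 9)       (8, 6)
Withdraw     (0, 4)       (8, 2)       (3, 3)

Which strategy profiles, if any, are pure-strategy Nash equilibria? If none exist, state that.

No pure-strategy Nash equilibrium.

(Passive, Moderate): Incumbent can switch to Accommodate (4 → 5). Not NE.
(Passive, Passive): Incumbent can switch to Withdraw (6 → 8). Not NE.
(Passive, Accommodate): Incumbent can switch to Accommodate (6 → 8). Not NE.
(Accommodate, Moderate): Entrant can switch to Passive (7 → 9). Not NE.
(Accommodate, Passive): Incumbent can switch to Passive (2 → 6). Not NE.
(Accommodate, Accommodate): Entrant can switch to Moderate (6 → 7). Not NE.
(Withdraw, Moderate): Incumbent can switch to Passive (0 → 4). Not NE.
(Withdraw, Passive): Entrant can switch to Moderate (2 → 4). Not NE.
(Withdraw, Accommodate): Incumbent can switch to Passive (3 → 6). Not NE.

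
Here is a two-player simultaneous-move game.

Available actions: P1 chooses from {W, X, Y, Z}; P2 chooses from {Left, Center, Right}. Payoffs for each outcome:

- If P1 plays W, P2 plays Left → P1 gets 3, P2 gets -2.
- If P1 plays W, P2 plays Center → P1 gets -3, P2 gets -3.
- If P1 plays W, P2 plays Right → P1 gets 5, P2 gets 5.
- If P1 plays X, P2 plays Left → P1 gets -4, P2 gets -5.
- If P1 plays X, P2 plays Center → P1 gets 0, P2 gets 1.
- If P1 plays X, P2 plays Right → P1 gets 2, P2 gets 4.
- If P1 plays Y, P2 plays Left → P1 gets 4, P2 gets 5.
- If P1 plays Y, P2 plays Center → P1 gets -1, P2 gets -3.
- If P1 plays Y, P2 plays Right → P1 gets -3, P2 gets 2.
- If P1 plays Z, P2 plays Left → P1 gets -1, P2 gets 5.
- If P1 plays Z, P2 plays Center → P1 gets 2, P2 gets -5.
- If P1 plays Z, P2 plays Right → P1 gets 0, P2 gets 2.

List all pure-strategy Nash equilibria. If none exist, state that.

Pure-strategy Nash equilibria: (W, Right) and (Y, Left)

(W, Left): P1 can switch to Y (3 → 4). Not NE.
(W, Center): P1 can switch to X (-3 → 0). Not NE.
(W, Right): P1 gets 5, best alternative 2; P2 gets 5, best alternative -2. No profitable deviation — NE.
(X, Left): P1 can switch to W (-4 → 3). Not NE.
(X, Center): P1 can switch to Z (0 → 2). Not NE.
(X, Right): P1 can switch to W (2 → 5). Not NE.
(Y, Left): P1 gets 4, best alternative 3; P2 gets 5, best alternative 2. No profitable deviation — NE.
(Y, Center): P1 can switch to X (-1 → 0). Not NE.
(The remaining 4 profiles each have a profitable deviation by the same check.)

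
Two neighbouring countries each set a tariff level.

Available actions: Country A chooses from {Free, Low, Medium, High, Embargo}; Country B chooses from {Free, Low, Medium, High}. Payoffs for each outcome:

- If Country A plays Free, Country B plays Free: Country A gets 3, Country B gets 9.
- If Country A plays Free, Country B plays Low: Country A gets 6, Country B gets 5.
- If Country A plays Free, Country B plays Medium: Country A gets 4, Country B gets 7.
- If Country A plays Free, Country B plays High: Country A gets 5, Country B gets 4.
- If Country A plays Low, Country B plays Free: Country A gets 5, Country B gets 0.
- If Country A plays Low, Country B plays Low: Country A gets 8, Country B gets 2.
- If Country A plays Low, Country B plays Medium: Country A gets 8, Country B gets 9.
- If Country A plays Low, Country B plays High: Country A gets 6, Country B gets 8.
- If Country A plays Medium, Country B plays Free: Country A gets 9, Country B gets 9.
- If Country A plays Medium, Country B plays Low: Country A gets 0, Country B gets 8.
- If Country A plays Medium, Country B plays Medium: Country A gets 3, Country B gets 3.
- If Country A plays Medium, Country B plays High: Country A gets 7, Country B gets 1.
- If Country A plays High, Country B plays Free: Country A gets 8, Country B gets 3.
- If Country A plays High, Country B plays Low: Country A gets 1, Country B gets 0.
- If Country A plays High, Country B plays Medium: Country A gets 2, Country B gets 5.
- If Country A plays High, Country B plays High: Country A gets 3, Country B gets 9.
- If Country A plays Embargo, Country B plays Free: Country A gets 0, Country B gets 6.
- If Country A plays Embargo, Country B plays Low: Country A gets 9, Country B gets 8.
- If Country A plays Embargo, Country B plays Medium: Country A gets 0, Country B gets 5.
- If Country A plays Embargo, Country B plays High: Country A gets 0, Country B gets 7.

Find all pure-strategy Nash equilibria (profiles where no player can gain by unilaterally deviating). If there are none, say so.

Country A against Free: payoffs 3, 5, 9, 8, 0 → best response Medium.
Country A against Low: payoffs 6, 8, 0, 1, 9 → best response Embargo.
Country A against Medium: payoffs 4, 8, 3, 2, 0 → best response Low.
Country A against High: payoffs 5, 6, 7, 3, 0 → best response Medium.
Country B against Free: payoffs 9, 5, 7, 4 → best response Free.
Country B against Low: payoffs 0, 2, 9, 8 → best response Medium.
Country B against Medium: payoffs 9, 8, 3, 1 → best response Free.
Country B against High: payoffs 3, 0, 5, 9 → best response High.
Country B against Embargo: payoffs 6, 8, 5, 7 → best response Low.
Mutual best responses: (Low, Medium); (Medium, Free); (Embargo, Low).

(Low, Medium), (Medium, Free), (Embargo, Low)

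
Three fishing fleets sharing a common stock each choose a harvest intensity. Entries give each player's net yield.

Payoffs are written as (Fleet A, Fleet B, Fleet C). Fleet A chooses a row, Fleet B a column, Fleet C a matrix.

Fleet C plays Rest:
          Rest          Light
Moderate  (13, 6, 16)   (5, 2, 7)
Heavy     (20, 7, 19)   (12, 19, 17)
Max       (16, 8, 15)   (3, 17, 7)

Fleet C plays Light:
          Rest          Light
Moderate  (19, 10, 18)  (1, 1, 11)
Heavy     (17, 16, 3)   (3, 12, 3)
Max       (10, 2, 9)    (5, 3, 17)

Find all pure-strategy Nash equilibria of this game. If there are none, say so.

Check each profile: it is a Nash equilibrium iff no player can strictly gain by switching unilaterally.
(Moderate, Rest, Rest): Fleet A can switch to Heavy (13 → 20). Not NE.
(Moderate, Rest, Light): Fleet A gets 19, best alternative 17; Fleet B gets 10, best alternative 1; Fleet C gets 18, best alternative 16. No profitable deviation — NE.
(Moderate, Light, Rest): Fleet A can switch to Heavy (5 → 12). Not NE.
(Moderate, Light, Light): Fleet A can switch to Heavy (1 → 3). Not NE.
(Heavy, Rest, Rest): Fleet B can switch to Light (7 → 19). Not NE.
(Heavy, Rest, Light): Fleet A can switch to Moderate (17 → 19). Not NE.
(Heavy, Light, Rest): Fleet A gets 12, best alternative 5; Fleet B gets 19, best alternative 7; Fleet C gets 17, best alternative 3. No profitable deviation — NE.
(Heavy, Light, Light): Fleet A can switch to Max (3 → 5). Not NE.
(Max, Light, Light): Fleet A gets 5, best alternative 3; Fleet B gets 3, best alternative 2; Fleet C gets 17, best alternative 7. No profitable deviation — NE.
(The remaining 3 profiles each have a profitable deviation by the same check.)

Pure-strategy Nash equilibria: (Moderate, Rest, Light), (Heavy, Light, Rest), (Max, Light, Light)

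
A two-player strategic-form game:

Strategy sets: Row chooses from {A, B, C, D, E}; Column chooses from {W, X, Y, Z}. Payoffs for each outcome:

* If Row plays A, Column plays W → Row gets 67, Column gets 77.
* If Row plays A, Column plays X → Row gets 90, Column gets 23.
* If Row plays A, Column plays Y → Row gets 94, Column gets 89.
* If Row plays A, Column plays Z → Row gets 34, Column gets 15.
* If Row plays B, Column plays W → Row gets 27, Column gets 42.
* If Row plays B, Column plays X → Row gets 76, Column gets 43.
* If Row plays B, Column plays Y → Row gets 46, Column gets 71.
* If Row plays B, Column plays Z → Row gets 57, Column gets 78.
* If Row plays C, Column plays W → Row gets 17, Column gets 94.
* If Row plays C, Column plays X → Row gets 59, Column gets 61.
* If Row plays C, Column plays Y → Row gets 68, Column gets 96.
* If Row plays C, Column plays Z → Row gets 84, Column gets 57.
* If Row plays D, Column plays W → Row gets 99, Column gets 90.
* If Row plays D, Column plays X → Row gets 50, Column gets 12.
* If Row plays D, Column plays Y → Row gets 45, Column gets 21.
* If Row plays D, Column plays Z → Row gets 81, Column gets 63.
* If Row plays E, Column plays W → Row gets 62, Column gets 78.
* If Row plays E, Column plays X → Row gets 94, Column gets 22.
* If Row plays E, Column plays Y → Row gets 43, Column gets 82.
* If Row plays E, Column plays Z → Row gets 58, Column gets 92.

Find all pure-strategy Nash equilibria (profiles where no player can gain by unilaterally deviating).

For each player, find the best response to each opponent profile; mutual best responses are the pure NE.
Row against W: payoffs 67, 27, 17, 99, 62 → best response D.
Row against X: payoffs 90, 76, 59, 50, 94 → best response E.
Row against Y: payoffs 94, 46, 68, 45, 43 → best response A.
Row against Z: payoffs 34, 57, 84, 81, 58 → best response C.
Column against A: payoffs 77, 23, 89, 15 → best response Y.
Column against B: payoffs 42, 43, 71, 78 → best response Z.
Column against C: payoffs 94, 61, 96, 57 → best response Y.
Column against D: payoffs 90, 12, 21, 63 → best response W.
Column against E: payoffs 78, 22, 82, 92 → best response Z.
Mutual best responses: (A, Y); (D, W).

(A, Y), (D, W)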